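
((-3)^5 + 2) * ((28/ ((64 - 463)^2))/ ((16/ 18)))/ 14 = -241/ 70756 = -0.00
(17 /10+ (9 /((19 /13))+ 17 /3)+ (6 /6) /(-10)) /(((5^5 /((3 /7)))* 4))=1913 /4156250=0.00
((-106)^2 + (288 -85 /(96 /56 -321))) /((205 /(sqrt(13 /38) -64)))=-329686208 /91635 + 5151347 * sqrt(494) /3482130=-3564.94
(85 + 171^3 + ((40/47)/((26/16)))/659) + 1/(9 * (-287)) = 5200519687964543/1040042367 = 5000296.00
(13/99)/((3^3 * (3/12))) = 52/2673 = 0.02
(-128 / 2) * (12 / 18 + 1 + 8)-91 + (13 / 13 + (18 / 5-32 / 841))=-8894896 / 12615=-705.10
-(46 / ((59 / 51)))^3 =-12911717736 / 205379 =-62867.76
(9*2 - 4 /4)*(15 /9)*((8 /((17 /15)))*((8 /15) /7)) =15.24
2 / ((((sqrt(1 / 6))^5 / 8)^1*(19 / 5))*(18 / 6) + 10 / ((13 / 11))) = 3953664000 / 16726978991 - 3082560*sqrt(6) / 16726978991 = 0.24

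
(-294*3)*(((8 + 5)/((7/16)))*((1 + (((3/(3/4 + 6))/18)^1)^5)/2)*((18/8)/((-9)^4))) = -1269189533612/282429536481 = -4.49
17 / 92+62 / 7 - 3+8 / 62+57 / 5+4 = 2153213 / 99820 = 21.57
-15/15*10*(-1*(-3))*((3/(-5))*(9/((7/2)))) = 324/7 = 46.29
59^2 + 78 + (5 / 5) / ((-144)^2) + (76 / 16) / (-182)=6715698427 / 1886976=3558.97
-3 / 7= -0.43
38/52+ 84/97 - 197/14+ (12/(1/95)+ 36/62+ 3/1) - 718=113041077/273637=413.11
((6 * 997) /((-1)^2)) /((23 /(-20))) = -119640 /23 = -5201.74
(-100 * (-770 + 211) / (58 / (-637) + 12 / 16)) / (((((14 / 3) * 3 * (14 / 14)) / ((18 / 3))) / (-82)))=-5005509600 / 1679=-2981244.55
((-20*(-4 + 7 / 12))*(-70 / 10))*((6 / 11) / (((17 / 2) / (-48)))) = 275520 / 187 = 1473.37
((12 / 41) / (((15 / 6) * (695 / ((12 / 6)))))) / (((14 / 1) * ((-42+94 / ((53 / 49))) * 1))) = 0.00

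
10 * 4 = 40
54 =54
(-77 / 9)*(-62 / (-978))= -0.54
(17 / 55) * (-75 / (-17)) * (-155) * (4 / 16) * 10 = -11625 / 22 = -528.41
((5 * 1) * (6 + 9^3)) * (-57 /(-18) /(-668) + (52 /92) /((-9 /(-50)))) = 1062184025 /92184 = 11522.43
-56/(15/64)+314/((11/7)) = -6454/165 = -39.12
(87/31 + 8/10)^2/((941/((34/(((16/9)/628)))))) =7506106101/45215050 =166.01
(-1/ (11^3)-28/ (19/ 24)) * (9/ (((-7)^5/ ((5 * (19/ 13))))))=40250295/ 290811521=0.14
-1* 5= -5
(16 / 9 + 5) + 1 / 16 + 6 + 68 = 11641 / 144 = 80.84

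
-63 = -63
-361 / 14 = -25.79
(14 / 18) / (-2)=-7 / 18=-0.39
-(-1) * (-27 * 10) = -270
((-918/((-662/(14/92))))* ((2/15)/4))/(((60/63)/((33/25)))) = 742203/76130000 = 0.01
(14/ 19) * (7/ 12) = 49/ 114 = 0.43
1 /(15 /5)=1 /3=0.33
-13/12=-1.08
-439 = -439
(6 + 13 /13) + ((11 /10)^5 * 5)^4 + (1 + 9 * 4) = 679789994932560009201 /160000000000000000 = 4248.69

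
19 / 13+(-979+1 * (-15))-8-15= -13202 / 13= -1015.54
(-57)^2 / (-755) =-3249 / 755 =-4.30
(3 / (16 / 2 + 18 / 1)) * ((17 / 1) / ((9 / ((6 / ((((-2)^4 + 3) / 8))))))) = 136 / 247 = 0.55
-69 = -69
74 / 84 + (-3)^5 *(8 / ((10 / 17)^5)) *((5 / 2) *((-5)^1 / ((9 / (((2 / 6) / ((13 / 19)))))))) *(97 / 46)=494585592239 / 12558000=39384.11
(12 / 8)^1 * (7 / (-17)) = -21 / 34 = -0.62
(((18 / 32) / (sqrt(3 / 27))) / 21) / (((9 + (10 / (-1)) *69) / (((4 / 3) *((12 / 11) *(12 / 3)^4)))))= -768 / 17479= -0.04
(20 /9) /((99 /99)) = 20 /9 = 2.22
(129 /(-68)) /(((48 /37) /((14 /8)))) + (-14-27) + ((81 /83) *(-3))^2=-1048959593 /29980928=-34.99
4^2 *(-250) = -4000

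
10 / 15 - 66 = -196 / 3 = -65.33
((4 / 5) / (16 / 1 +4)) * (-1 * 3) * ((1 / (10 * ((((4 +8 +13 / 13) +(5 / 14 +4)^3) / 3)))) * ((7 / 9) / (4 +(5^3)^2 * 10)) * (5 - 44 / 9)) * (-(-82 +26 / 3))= -30184 / 1978742339775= -0.00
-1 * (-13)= 13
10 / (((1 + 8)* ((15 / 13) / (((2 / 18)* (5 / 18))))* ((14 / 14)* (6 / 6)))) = 0.03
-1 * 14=-14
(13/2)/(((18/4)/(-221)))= -319.22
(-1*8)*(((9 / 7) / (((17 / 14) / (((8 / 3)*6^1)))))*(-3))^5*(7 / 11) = 26962287755526144 / 15618427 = 1726312627.74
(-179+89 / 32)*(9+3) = -16917 / 8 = -2114.62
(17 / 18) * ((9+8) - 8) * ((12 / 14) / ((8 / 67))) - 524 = -25927 / 56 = -462.98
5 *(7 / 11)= 3.18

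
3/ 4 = 0.75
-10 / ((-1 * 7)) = 10 / 7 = 1.43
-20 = -20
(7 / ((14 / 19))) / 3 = 19 / 6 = 3.17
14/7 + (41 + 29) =72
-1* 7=-7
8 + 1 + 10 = 19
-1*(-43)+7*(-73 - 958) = -7174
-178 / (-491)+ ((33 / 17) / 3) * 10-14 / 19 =966826 / 158593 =6.10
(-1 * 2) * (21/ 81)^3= -686/ 19683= -0.03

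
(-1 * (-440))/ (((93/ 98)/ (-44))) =-1897280/ 93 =-20400.86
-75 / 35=-15 / 7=-2.14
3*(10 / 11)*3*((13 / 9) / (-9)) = -130 / 99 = -1.31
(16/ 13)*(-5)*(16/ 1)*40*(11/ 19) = -563200/ 247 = -2280.16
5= 5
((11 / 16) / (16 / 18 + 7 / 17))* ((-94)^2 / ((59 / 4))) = 3717747 / 11741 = 316.65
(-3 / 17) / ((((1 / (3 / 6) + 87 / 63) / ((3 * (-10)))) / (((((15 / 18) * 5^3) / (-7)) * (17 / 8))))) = -28125 / 568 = -49.52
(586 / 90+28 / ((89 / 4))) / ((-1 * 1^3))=-7.77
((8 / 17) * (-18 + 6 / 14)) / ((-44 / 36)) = 8856 / 1309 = 6.77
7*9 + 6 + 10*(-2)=49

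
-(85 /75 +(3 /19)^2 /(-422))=-2589679 /2285130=-1.13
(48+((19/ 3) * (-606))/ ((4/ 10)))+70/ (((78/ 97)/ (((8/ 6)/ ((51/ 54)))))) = -2082727/ 221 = -9424.10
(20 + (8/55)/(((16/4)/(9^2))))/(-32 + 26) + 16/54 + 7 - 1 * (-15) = 27431/1485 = 18.47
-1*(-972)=972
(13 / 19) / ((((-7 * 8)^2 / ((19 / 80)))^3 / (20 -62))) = -14079 / 1127898677248000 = -0.00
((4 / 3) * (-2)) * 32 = -256 / 3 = -85.33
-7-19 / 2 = -33 / 2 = -16.50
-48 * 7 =-336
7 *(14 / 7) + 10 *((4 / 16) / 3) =89 / 6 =14.83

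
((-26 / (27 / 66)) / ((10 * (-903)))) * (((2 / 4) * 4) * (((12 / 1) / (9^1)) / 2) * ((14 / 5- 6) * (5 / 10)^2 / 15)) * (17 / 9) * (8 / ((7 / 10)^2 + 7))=-2489344 / 2465284815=-0.00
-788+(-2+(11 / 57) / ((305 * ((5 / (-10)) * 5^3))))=-1716768772 / 2173125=-790.00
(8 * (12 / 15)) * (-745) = -4768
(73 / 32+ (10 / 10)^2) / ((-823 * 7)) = -15 / 26336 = -0.00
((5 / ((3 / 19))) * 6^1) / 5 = 38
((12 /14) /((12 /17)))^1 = 17 /14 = 1.21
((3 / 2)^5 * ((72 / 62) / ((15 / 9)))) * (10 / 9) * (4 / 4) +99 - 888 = -97107 / 124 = -783.12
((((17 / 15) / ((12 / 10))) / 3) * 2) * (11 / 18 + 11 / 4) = 2057 / 972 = 2.12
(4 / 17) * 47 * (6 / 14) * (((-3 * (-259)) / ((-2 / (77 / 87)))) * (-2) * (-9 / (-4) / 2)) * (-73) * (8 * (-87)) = 3167073756 / 17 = 186298456.24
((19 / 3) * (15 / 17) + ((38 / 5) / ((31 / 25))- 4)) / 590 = 4067 / 310930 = 0.01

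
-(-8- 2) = 10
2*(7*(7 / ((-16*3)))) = -49 / 24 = -2.04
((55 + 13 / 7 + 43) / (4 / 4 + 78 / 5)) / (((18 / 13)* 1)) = 15145 / 3486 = 4.34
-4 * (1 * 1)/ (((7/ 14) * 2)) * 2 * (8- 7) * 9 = -72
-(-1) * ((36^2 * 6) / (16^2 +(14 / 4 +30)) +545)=110369 / 193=571.86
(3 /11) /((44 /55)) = 15 /44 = 0.34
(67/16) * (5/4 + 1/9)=3283/576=5.70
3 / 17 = 0.18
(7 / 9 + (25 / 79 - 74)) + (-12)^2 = 50548 / 711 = 71.09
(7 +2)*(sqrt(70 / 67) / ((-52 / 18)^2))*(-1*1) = -1.10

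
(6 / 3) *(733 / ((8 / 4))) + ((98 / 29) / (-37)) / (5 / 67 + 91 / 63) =732.94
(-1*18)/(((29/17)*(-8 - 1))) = 34/29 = 1.17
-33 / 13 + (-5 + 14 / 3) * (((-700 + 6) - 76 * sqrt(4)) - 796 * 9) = 34677 / 13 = 2667.46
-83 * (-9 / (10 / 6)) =2241 / 5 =448.20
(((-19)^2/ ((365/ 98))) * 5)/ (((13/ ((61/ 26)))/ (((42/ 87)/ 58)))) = 7553203/ 10375417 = 0.73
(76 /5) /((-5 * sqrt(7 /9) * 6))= -38 * sqrt(7) /175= -0.57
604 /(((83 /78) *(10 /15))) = 70668 /83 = 851.42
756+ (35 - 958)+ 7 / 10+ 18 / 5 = -1627 / 10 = -162.70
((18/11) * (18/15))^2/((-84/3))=-2916/21175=-0.14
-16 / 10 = -8 / 5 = -1.60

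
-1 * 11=-11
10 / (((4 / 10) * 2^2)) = 25 / 4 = 6.25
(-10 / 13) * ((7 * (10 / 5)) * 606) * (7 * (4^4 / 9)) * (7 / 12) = -88686080 / 117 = -758000.68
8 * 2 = 16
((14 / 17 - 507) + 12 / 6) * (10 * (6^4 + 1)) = -111165870 / 17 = -6539168.82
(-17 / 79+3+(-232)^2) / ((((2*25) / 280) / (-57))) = -6786696336 / 395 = -17181509.71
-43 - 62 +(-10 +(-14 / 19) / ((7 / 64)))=-2313 / 19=-121.74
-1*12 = -12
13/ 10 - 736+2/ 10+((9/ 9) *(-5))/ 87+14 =-125377/ 174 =-720.56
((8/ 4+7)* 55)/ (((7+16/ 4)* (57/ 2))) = 30/ 19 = 1.58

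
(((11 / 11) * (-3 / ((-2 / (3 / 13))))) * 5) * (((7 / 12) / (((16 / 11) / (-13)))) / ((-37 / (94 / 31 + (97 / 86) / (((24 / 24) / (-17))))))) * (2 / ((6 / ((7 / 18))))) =-38659775 / 75757056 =-0.51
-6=-6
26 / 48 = 13 / 24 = 0.54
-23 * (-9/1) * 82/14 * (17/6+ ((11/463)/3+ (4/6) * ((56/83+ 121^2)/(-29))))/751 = -6313369582893/11717232674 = -538.81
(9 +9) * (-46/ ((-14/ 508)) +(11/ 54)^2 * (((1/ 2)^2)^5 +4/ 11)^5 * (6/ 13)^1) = 4097182192620865859442951/ 136370122616685461504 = 30044.57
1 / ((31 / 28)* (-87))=-28 / 2697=-0.01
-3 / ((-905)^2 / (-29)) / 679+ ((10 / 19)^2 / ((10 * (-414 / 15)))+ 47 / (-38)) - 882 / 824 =-13173472406933029 / 5707165167381300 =-2.31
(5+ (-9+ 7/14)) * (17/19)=-119/38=-3.13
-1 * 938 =-938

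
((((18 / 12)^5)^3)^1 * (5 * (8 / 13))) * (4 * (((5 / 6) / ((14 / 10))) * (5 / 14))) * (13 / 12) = 996451875 / 802816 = 1241.20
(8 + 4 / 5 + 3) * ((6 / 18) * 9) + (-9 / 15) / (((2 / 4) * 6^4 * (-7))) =53525 / 1512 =35.40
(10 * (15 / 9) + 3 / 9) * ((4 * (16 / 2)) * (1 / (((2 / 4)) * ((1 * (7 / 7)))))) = 1088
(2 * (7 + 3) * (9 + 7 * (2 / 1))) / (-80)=-23 / 4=-5.75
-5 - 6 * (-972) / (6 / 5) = 4855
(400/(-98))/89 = -200/4361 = -0.05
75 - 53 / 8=547 / 8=68.38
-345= -345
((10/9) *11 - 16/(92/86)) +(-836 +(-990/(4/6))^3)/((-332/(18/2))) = 6100877619431/68724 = 88773610.67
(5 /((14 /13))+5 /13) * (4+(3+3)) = 4575 /91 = 50.27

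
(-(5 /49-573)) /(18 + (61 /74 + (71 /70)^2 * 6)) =6491650 /283247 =22.92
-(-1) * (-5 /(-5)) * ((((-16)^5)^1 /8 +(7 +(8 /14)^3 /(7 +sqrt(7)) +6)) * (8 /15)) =-1078877432 /15435-256 * sqrt(7) /108045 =-69898.12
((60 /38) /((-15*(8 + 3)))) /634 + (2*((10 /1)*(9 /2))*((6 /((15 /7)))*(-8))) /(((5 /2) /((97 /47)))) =-25911813547 /15569455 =-1664.27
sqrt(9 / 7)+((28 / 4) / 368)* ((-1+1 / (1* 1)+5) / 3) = 35 / 1104+3* sqrt(7) / 7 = 1.17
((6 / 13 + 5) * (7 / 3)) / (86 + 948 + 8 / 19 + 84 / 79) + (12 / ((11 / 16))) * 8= 93114716815 / 666778398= 139.65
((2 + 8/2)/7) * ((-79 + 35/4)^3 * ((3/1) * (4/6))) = -66564123/112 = -594322.53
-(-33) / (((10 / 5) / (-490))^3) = -485302125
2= 2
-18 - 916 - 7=-941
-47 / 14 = -3.36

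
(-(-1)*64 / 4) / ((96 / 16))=8 / 3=2.67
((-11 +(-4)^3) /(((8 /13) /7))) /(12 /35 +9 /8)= -79625 /137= -581.20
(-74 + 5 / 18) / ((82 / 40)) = -13270 / 369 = -35.96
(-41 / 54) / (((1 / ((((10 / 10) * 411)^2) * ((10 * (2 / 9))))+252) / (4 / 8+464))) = -3574462205 / 2554085547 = -1.40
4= 4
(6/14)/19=3/133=0.02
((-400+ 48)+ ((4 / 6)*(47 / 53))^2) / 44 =-2222519 / 278091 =-7.99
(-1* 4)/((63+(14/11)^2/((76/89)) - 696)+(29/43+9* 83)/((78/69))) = -5140564/38941321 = -0.13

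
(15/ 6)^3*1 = 125/ 8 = 15.62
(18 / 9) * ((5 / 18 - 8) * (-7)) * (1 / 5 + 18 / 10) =1946 / 9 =216.22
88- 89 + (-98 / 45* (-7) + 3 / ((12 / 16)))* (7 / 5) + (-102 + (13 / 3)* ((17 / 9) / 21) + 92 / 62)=-32598364 / 439425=-74.18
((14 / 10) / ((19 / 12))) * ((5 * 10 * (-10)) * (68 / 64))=-8925 / 19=-469.74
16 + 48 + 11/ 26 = 1675/ 26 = 64.42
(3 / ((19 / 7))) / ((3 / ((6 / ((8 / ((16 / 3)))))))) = 28 / 19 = 1.47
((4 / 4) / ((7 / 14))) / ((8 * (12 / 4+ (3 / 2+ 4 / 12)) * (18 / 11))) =11 / 348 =0.03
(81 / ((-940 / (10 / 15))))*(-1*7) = 189 / 470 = 0.40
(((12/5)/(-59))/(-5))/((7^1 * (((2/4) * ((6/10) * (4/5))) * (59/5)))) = 0.00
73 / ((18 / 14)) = 511 / 9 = 56.78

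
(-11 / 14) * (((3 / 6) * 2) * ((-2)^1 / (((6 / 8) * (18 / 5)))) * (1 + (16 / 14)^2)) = 12430 / 9261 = 1.34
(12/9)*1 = 4/3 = 1.33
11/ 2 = 5.50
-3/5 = -0.60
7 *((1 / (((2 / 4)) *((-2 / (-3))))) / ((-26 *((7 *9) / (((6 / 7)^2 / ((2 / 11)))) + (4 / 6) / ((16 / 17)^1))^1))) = -2772 / 55939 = -0.05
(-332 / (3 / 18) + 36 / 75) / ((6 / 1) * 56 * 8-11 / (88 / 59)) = -398304 / 536125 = -0.74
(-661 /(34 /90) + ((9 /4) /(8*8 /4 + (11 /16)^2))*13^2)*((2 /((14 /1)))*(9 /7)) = -159145479 /501823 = -317.13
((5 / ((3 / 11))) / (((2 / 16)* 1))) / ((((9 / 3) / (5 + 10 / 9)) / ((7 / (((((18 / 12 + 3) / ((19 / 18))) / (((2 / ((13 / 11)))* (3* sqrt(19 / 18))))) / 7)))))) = 247832200* sqrt(38) / 85293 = 17911.67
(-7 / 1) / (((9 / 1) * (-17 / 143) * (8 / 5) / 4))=5005 / 306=16.36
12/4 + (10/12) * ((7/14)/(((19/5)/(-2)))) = 317/114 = 2.78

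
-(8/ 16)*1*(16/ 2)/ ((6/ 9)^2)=-9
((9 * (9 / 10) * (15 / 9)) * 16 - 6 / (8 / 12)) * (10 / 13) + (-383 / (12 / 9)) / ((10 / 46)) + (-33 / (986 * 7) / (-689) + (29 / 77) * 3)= -1160.99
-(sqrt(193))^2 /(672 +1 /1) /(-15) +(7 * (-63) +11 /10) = -1776239 /4038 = -439.88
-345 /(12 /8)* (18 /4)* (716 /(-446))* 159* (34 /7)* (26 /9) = 5786690520 /1561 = 3707040.69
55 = 55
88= 88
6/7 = 0.86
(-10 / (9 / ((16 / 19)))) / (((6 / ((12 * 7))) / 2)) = -4480 / 171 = -26.20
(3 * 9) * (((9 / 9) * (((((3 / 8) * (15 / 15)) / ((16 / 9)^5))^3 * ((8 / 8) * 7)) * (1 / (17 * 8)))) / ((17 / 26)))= 13658611812026920011 / 682381956774663733379072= 0.00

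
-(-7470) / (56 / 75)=280125 / 28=10004.46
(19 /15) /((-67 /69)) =-437 /335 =-1.30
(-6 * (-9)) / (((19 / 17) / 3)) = 2754 / 19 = 144.95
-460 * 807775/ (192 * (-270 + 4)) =92894125/ 12768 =7275.54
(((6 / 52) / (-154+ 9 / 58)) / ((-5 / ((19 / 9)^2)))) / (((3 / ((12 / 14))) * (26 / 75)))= 52345 / 95003181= 0.00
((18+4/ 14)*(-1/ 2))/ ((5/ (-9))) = 576/ 35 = 16.46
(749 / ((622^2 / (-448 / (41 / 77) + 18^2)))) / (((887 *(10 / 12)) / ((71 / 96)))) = -282008237 / 281396208560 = -0.00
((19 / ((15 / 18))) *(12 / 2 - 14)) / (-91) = 912 / 455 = 2.00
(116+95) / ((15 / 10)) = 422 / 3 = 140.67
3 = 3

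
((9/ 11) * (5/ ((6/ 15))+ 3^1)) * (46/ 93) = 69/ 11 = 6.27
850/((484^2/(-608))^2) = 1227400/214358881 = 0.01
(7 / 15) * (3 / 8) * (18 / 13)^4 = 91854 / 142805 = 0.64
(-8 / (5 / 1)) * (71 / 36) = -142 / 45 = -3.16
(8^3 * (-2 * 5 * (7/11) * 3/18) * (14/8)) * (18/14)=-13440/11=-1221.82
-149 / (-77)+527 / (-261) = -1690 / 20097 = -0.08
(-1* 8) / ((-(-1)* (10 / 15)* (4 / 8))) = -24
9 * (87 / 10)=783 / 10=78.30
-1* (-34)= 34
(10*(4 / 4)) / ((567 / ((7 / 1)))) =10 / 81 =0.12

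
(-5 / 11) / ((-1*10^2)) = 1 / 220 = 0.00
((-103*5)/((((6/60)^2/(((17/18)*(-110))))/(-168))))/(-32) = 84266875/3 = 28088958.33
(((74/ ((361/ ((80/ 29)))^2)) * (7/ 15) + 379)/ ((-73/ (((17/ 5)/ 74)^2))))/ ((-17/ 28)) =14829282424943/ 821481847684275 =0.02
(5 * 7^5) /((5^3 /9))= 151263 /25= 6050.52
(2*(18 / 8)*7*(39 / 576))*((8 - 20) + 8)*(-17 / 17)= 273 / 32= 8.53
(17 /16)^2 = 289 /256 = 1.13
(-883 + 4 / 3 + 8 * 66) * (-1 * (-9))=-3183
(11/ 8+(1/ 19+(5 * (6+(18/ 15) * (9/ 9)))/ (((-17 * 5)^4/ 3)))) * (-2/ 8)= -11327552041/ 31737980000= -0.36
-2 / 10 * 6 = -6 / 5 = -1.20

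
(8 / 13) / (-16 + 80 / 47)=-47 / 1092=-0.04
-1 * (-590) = 590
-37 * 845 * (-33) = 1031745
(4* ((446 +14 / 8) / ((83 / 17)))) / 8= 30447 / 664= 45.85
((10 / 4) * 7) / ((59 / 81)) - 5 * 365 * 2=-3625.97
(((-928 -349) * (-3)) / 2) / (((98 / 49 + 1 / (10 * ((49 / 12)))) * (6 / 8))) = 312865 / 248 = 1261.55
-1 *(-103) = 103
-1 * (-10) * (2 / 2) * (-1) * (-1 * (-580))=-5800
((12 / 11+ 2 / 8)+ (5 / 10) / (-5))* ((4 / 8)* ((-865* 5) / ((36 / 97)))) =-7635355 / 1056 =-7230.45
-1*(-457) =457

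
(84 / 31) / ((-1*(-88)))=21 / 682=0.03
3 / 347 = 0.01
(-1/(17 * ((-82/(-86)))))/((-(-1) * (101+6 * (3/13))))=-559/927707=-0.00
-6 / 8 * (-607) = 1821 / 4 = 455.25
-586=-586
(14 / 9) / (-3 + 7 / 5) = -35 / 36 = -0.97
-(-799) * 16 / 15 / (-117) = -7.28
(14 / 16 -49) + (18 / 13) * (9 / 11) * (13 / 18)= -4163 / 88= -47.31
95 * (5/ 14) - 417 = -5363/ 14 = -383.07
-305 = -305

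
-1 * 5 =-5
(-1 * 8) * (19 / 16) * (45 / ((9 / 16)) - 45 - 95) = 570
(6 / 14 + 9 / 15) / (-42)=-6 / 245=-0.02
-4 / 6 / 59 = -0.01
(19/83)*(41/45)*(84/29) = 21812/36105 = 0.60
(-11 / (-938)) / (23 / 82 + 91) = 0.00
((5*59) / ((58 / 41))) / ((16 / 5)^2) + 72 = 1371431 / 14848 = 92.36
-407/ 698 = -0.58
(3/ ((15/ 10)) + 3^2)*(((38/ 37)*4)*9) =15048/ 37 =406.70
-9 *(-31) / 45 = 31 / 5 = 6.20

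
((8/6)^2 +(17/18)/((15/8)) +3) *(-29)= -153.16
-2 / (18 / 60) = -20 / 3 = -6.67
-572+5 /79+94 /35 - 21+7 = -1612689 /2765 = -583.25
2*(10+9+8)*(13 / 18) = 39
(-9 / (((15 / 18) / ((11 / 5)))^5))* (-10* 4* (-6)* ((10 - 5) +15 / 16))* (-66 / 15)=14133825452736 / 1953125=7236518.63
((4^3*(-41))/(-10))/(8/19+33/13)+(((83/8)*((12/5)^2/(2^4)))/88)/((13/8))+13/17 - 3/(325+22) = 38169975267/426740600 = 89.45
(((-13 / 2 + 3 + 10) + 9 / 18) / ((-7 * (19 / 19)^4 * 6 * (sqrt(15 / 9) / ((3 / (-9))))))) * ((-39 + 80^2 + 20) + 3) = 1064 * sqrt(15) / 15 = 274.72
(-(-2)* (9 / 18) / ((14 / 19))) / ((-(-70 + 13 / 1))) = 1 / 42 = 0.02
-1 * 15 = -15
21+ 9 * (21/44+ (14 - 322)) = -2746.70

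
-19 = -19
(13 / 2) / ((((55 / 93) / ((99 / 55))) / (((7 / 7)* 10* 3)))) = 32643 / 55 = 593.51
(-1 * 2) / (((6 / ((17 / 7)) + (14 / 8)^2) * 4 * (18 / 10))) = -0.05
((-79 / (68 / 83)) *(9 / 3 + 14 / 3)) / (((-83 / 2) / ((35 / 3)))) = 207.83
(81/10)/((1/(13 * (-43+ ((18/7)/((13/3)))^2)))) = -28606527/6370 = -4490.82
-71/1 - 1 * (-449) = 378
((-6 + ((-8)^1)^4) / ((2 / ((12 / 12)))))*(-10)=-20450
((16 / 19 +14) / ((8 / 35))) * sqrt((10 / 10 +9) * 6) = 4935 * sqrt(15) / 38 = 502.98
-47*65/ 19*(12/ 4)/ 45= -611/ 57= -10.72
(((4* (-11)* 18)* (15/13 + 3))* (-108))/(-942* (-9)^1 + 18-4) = 104976/2509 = 41.84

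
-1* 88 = -88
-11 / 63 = -0.17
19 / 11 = 1.73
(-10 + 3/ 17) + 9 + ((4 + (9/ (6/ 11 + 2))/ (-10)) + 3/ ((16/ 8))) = 20577/ 4760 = 4.32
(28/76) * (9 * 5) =315/19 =16.58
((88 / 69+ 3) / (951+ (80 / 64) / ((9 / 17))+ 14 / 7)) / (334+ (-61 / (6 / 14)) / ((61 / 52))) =5310 / 252341441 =0.00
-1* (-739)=739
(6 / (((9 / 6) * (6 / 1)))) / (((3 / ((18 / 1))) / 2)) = 8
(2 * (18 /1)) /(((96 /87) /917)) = 239337 /8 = 29917.12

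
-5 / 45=-1 / 9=-0.11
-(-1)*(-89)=-89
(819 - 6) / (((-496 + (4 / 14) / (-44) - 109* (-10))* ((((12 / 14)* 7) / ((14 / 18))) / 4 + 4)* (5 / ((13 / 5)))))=22786764 / 189810625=0.12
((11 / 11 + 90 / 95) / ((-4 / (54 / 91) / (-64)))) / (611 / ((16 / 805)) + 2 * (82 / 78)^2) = 59844096 / 99505977851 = 0.00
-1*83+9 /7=-572 /7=-81.71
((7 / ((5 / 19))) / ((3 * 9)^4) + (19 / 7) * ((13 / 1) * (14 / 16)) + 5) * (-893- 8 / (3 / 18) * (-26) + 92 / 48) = 3266296744417 / 255091680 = 12804.40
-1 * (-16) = 16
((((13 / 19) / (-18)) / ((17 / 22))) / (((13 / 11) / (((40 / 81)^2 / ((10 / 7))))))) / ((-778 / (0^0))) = 67760 / 7419329703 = 0.00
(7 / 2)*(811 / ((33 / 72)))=68124 / 11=6193.09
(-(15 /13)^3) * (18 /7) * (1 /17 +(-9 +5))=4070250 /261443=15.57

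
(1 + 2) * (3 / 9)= 1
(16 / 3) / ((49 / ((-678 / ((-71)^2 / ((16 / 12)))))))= -14464 / 741027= -0.02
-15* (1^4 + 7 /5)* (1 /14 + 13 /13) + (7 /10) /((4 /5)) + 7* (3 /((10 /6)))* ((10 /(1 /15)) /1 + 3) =1890.10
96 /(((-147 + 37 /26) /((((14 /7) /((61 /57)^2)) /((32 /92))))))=-46629648 /14083985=-3.31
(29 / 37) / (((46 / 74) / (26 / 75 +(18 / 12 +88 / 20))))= 27173 / 3450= 7.88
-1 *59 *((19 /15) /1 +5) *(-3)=5546 /5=1109.20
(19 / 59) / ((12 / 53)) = 1.42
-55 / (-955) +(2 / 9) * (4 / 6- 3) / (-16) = 3713 / 41256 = 0.09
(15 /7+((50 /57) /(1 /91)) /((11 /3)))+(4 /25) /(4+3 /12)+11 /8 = 125975789 /4974200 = 25.33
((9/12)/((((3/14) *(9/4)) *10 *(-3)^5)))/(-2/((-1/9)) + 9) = -7/295245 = -0.00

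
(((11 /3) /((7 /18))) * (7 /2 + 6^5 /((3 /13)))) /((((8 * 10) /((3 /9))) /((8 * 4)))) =1482778 /35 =42365.09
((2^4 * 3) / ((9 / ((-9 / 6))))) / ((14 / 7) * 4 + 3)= -8 / 11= -0.73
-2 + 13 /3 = 7 /3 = 2.33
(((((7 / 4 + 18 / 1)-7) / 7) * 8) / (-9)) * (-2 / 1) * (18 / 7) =408 / 49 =8.33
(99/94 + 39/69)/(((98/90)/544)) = 42827760/52969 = 808.54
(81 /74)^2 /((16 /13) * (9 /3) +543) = 28431 /12972644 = 0.00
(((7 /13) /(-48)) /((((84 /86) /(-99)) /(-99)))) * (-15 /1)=702405 /416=1688.47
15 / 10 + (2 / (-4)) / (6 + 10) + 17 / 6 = 413 / 96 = 4.30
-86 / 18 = -4.78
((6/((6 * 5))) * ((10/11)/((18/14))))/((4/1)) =7/198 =0.04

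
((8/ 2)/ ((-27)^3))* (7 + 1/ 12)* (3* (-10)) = 850/ 19683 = 0.04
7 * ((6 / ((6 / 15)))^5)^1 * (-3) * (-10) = 159468750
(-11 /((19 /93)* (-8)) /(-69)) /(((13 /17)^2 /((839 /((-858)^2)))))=-7516601 /39540305376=-0.00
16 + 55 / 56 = 951 / 56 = 16.98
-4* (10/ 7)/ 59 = -40/ 413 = -0.10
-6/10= -3/5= -0.60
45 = 45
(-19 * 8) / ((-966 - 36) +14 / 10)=760 / 5003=0.15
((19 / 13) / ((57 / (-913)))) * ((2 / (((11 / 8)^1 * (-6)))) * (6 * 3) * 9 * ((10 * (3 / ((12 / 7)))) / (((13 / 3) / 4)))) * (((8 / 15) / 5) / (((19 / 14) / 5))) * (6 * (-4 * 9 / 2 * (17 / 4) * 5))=-43009989120 / 3211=-13394577.74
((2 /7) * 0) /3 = 0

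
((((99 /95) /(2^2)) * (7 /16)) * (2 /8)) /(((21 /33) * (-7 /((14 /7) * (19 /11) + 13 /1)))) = -17919 /170240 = -0.11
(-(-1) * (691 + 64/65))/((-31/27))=-1214433/2015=-602.70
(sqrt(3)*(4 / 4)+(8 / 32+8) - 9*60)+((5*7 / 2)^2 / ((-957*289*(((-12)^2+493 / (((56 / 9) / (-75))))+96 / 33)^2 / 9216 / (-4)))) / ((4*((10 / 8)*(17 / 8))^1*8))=-3862386583886879317179 / 7263538474829772628+sqrt(3)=-530.02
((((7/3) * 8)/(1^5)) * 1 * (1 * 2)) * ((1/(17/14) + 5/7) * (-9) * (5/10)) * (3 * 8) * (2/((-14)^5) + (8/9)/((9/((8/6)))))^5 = -169285748553728513012628044324596633/689506783943626458751110991125921792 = -0.25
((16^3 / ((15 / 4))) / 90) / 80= 512 / 3375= 0.15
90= 90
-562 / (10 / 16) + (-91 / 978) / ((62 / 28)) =-68158049 / 75795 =-899.24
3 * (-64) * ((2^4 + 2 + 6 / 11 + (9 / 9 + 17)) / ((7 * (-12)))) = 6432 / 77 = 83.53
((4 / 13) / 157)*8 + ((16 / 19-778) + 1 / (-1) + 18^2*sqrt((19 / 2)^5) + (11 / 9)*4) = -269873917 / 349011 + 29241*sqrt(38) / 2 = 89353.56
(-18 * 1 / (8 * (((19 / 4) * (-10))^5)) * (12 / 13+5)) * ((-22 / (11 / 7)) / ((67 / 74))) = -0.00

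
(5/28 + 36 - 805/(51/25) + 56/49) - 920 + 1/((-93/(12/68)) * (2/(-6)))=-3326039/2604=-1277.28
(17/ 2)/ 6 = 17/ 12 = 1.42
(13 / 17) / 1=13 / 17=0.76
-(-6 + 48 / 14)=18 / 7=2.57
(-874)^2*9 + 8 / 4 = 6874886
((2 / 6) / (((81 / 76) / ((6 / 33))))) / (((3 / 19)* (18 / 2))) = 2888 / 72171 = 0.04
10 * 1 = 10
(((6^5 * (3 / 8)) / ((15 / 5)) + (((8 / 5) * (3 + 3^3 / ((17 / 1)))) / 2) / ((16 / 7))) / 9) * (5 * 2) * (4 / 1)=220684 / 51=4327.14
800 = 800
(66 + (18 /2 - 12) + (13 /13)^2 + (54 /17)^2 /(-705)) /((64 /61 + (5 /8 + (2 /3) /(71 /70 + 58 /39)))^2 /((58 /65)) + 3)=2799177328579941577216 /315889218117124486115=8.86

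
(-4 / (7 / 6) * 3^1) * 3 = -216 / 7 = -30.86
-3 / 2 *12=-18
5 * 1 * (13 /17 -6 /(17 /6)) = -115 /17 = -6.76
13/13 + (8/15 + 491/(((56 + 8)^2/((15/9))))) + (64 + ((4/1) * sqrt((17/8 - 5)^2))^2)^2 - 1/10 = 2366404339/61440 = 38515.70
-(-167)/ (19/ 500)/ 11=83500/ 209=399.52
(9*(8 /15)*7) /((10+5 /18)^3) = 979776 /31658125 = 0.03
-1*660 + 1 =-659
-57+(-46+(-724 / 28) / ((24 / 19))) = -20743 / 168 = -123.47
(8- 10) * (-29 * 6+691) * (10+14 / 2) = -17578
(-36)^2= 1296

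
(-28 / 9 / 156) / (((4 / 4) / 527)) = -3689 / 351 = -10.51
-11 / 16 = -0.69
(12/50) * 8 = 48/25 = 1.92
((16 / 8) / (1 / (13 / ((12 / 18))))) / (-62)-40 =-2519 / 62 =-40.63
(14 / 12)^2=49 / 36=1.36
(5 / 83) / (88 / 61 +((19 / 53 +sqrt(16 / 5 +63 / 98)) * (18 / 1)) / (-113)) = 53149889565 * sqrt(18830) / 706478782601014 +16180375743875 / 353239391300507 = 0.06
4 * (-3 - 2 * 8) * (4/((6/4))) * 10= -6080/3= -2026.67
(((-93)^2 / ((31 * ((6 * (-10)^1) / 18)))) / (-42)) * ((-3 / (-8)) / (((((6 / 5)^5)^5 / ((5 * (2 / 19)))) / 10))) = 46193599700927734375 / 1120363943105377861632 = 0.04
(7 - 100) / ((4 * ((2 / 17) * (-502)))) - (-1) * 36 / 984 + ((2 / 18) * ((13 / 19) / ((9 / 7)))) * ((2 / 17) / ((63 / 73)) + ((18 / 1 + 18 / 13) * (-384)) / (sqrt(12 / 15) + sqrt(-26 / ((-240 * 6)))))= -2408448 * sqrt(5) / 10697 + 16994176703 / 38771054352 + 100352 * sqrt(65) / 10697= -427.38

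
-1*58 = -58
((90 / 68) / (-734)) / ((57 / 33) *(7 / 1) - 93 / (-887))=-439065 / 2969614264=-0.00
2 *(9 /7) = 18 /7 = 2.57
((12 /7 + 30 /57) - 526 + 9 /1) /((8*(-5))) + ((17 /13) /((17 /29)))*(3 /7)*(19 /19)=956139 /69160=13.83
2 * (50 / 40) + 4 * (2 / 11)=71 / 22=3.23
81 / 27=3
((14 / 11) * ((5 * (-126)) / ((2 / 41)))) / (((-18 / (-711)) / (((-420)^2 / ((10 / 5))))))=-629923959000 / 11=-57265814454.55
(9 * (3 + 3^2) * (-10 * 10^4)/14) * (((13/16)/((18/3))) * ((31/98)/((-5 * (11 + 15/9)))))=6800625/13034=521.76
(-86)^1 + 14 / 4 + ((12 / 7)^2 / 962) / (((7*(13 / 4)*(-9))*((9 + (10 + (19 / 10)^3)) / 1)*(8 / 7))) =-1307314811795 / 15846240046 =-82.50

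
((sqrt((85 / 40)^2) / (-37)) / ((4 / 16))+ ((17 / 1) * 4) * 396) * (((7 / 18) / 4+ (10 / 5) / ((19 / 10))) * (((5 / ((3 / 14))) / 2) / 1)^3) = 134389385755625 / 2733264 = 49168095.64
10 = 10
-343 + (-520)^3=-140608343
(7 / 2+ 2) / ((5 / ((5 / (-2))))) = -11 / 4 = -2.75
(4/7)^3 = 64/343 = 0.19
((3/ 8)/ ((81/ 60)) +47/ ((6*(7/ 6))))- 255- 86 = -42085/ 126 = -334.01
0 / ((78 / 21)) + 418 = 418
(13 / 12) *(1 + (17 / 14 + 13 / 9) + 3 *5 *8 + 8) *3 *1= 215657 / 504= 427.89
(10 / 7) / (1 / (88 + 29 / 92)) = 40625 / 322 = 126.16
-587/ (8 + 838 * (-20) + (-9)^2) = 587/ 16671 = 0.04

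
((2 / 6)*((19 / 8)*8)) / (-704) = -19 / 2112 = -0.01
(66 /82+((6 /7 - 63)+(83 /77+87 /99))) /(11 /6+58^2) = -224960 /12751123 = -0.02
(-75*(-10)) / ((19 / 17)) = 12750 / 19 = 671.05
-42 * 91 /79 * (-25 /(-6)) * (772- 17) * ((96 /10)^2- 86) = -74063990 /79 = -937518.86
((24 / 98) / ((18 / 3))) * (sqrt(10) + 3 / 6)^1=1 / 49 + 2 * sqrt(10) / 49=0.15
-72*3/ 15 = -72/ 5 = -14.40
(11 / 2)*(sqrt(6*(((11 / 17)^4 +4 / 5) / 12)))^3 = 4480179*sqrt(4072890) / 4827513800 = 1.87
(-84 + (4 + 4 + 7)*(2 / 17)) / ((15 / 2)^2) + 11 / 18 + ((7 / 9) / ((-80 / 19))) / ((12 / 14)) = -391567 / 367200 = -1.07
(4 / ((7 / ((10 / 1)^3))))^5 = 1024000000000000000 / 16807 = 60926994704587.37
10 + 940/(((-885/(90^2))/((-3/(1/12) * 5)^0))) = -507010/59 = -8593.39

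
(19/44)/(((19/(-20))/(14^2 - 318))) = 610/11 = 55.45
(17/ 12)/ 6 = 17/ 72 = 0.24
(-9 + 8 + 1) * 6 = 0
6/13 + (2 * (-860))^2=38459206/13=2958400.46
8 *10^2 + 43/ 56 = 44843/ 56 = 800.77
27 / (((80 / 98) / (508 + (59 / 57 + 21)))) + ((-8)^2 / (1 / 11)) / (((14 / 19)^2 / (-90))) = -923252823 / 9310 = -99167.86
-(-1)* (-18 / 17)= -1.06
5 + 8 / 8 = 6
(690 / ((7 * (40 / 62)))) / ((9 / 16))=5704 / 21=271.62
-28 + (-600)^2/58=179188/29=6178.90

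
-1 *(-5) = 5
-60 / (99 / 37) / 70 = -0.32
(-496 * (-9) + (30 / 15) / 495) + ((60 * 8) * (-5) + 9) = 1026137 / 495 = 2073.00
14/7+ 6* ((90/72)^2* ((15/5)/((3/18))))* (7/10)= 961/8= 120.12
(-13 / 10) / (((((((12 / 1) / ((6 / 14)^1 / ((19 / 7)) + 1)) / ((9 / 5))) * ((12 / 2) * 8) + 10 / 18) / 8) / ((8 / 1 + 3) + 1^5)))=-61776 / 137075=-0.45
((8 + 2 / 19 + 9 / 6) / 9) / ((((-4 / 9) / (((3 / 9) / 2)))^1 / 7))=-2.80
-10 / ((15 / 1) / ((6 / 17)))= -4 / 17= -0.24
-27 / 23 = -1.17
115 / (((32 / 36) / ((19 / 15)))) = 1311 / 8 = 163.88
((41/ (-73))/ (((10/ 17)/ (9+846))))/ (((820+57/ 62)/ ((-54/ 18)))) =11084391/ 3715481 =2.98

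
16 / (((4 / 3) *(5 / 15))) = 36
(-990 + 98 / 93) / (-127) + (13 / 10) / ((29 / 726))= 69072049 / 1712595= 40.33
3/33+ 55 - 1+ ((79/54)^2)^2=5487769211/93533616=58.67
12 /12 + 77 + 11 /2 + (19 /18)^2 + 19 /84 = 96209 /1134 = 84.84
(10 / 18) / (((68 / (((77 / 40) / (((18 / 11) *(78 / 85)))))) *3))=4235 / 1213056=0.00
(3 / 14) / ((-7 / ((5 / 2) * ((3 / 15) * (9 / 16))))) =-27 / 3136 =-0.01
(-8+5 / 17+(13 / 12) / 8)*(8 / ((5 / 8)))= -4942 / 51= -96.90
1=1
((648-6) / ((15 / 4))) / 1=856 / 5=171.20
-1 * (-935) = 935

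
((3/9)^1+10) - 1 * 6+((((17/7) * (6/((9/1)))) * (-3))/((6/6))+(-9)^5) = -1240040/21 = -59049.52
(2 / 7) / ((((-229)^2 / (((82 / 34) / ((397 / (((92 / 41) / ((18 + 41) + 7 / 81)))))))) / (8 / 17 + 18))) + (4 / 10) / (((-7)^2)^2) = 28800002605378 / 172847927747220145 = 0.00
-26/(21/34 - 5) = 884/149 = 5.93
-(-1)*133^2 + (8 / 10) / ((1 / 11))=88489 / 5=17697.80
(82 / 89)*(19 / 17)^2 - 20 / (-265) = 1.23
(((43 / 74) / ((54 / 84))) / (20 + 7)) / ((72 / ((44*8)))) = 13244 / 80919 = 0.16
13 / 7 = 1.86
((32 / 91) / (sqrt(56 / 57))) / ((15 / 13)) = 8 * sqrt(798) / 735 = 0.31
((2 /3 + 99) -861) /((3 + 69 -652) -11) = 2284 /1773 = 1.29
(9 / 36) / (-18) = -1 / 72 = -0.01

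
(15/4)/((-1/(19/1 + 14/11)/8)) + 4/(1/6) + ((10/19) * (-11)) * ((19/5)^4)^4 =-3673832937335658219608/335693359375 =-10944014335.51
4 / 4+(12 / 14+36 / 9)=41 / 7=5.86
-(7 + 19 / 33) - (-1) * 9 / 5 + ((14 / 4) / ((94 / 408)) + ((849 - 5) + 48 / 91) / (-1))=-589342531 / 705705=-835.11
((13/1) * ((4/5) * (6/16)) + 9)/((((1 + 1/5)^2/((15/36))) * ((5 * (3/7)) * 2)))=1505/1728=0.87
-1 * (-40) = 40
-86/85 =-1.01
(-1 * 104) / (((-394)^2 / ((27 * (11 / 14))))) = -3861 / 271663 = -0.01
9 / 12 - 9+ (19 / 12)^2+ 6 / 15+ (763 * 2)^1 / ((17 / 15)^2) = 246100217 / 208080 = 1182.72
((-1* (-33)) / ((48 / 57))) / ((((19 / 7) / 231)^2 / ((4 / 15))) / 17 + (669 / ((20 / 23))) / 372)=1439948452635 / 75995311759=18.95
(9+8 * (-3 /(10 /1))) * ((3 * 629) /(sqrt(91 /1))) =1305.55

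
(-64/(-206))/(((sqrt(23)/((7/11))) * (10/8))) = 896 * sqrt(23)/130295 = 0.03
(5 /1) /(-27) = -5 /27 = -0.19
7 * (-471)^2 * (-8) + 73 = -12423023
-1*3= -3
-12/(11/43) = -516/11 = -46.91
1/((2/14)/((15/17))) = 105/17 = 6.18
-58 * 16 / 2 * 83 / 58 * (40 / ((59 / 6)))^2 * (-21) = 803174400 / 3481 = 230730.94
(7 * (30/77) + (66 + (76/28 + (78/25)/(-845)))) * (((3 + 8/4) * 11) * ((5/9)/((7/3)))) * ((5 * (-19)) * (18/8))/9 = -169834597/7644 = -22218.03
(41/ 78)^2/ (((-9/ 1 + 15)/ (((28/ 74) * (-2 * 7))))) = -82369/ 337662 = -0.24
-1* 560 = -560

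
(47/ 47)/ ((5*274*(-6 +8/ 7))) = -0.00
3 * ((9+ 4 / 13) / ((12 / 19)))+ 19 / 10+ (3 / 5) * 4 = 12613 / 260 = 48.51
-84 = -84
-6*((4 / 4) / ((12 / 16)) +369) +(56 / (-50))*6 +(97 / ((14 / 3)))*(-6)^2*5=264724 / 175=1512.71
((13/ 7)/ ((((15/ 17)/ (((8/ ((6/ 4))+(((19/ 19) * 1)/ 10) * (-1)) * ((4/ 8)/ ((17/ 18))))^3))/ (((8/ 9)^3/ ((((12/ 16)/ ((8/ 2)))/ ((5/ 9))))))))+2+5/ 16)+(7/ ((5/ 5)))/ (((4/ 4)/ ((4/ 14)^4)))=41411438833069/ 433581498000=95.51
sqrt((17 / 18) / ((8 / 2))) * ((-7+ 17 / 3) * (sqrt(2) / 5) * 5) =-2 * sqrt(17) / 9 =-0.92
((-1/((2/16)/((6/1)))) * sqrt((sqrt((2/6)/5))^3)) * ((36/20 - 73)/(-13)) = -5696 * 15^(1/4)/325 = -34.49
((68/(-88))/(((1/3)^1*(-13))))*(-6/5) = -153/715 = -0.21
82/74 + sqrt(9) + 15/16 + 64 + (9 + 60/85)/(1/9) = 1573995/10064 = 156.40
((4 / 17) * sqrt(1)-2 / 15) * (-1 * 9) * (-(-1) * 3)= -234 / 85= -2.75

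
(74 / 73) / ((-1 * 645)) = -74 / 47085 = -0.00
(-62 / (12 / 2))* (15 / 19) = -8.16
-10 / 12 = -5 / 6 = -0.83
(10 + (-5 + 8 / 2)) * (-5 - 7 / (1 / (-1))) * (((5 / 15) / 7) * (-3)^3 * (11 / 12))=-297 / 14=-21.21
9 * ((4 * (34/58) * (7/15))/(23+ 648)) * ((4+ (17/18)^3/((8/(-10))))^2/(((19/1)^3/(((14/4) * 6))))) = 64539064877/165376578597120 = 0.00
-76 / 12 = -19 / 3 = -6.33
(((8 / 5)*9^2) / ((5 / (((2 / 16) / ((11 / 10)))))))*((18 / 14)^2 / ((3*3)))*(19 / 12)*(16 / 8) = 4617 / 2695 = 1.71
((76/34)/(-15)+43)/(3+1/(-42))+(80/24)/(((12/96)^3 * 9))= 58530406/286875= 204.03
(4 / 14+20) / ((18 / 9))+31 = 288 / 7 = 41.14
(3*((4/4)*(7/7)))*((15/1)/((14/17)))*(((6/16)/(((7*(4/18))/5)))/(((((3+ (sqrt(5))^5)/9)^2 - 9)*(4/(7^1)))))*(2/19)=804739455/1931040832 - 25095825*sqrt(5)/965520416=0.36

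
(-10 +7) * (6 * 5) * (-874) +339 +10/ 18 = 78999.56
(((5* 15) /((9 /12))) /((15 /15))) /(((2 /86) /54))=232200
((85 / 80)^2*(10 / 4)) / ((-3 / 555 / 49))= -25583.84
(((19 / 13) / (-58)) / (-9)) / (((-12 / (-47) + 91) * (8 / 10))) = 4465 / 116420616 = 0.00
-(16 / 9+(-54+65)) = -115 / 9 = -12.78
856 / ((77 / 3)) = 2568 / 77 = 33.35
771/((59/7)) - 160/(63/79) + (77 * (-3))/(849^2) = -32496127064/297690813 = -109.16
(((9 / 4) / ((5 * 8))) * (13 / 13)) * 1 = 9 / 160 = 0.06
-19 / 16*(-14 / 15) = 133 / 120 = 1.11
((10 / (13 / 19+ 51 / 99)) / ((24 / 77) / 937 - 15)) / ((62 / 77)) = -5805469285 / 8409500944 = -0.69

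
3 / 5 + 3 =18 / 5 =3.60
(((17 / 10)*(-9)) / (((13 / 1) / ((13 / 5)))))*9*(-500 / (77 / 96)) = 1321920 / 77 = 17167.79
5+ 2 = 7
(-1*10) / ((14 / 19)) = -95 / 7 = -13.57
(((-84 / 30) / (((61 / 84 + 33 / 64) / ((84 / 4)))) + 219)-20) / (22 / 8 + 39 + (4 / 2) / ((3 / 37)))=15186228 / 6650965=2.28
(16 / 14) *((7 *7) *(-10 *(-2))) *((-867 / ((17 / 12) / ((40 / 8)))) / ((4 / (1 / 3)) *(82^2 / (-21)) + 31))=7996800 / 8893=899.22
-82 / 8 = -41 / 4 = -10.25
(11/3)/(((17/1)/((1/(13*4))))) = 11/2652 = 0.00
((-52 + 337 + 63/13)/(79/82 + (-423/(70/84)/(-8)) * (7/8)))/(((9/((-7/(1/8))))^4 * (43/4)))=324119811850240/452976594759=715.53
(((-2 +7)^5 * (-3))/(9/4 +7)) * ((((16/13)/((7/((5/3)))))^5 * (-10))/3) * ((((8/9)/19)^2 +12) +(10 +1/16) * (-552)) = -66383125913600000000000/1640616896782280781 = -40462.30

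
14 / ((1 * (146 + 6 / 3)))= 7 / 74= 0.09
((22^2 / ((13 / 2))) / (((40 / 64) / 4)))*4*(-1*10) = -247808 / 13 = -19062.15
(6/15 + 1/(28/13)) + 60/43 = 13603/6020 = 2.26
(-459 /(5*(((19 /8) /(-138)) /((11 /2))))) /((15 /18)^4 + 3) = 3612014208 /428735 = 8424.82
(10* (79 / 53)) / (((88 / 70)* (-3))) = -13825 / 3498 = -3.95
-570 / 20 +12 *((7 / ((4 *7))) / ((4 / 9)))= -87 / 4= -21.75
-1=-1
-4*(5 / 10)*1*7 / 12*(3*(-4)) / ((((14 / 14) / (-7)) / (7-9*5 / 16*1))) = -3283 / 8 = -410.38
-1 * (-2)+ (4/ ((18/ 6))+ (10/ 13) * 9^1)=400/ 39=10.26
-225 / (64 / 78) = -8775 / 32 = -274.22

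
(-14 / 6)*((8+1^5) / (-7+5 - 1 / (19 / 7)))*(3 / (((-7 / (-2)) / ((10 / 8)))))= 19 / 2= 9.50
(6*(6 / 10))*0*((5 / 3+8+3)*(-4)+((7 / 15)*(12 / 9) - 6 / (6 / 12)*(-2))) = 0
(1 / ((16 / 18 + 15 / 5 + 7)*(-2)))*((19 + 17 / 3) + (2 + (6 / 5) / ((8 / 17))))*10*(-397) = 2087823 / 392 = 5326.08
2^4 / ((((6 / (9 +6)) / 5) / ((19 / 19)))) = 200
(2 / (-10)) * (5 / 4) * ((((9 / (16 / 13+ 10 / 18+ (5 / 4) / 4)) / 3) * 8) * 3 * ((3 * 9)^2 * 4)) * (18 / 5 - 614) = 299881999872 / 19645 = 15265054.71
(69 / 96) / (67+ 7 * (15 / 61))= 1403 / 134144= 0.01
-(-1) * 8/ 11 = 8/ 11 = 0.73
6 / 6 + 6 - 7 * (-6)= 49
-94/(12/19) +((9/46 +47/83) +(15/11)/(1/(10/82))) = -382020730/2582877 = -147.91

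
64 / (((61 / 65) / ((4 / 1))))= 16640 / 61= 272.79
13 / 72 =0.18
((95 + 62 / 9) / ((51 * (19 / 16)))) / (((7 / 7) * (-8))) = -1834 / 8721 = -0.21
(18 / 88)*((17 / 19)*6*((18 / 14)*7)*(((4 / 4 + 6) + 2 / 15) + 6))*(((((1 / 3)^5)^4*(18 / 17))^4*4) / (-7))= -6304 / 9995543546219176405203534311253884715795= -0.00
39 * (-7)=-273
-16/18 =-8/9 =-0.89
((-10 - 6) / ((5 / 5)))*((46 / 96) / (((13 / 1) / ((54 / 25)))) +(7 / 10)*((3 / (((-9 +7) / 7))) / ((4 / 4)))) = 116.33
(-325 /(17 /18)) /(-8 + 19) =-5850 /187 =-31.28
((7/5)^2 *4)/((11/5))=196/55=3.56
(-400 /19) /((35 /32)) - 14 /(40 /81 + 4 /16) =-1220248 /32053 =-38.07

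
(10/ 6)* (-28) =-46.67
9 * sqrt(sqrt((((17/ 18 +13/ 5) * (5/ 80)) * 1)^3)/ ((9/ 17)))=10^(1/ 4) * 319^(3/ 4) * sqrt(51)/ 240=3.99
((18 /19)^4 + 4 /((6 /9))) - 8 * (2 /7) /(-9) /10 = 280416698 /41051115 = 6.83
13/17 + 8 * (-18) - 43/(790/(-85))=-372303/2686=-138.61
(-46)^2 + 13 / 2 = 4245 / 2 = 2122.50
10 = 10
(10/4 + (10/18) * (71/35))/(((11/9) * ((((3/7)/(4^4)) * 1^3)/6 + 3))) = 116992/118283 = 0.99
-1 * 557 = -557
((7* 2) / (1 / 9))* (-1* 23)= -2898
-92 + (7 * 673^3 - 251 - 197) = 2133747979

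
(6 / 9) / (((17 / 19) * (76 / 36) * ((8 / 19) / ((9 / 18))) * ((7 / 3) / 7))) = 171 / 136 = 1.26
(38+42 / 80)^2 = 2374681 / 1600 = 1484.18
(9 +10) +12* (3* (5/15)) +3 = 34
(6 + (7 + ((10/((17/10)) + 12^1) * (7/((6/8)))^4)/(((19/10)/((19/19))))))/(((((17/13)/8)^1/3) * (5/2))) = 524400.23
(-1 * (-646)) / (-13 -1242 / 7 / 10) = -11305 / 538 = -21.01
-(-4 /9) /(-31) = -0.01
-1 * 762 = -762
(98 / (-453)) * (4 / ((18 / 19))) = -3724 / 4077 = -0.91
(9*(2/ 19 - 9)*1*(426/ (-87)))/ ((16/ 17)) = 1835847/ 4408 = 416.48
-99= -99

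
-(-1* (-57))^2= -3249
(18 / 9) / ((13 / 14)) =2.15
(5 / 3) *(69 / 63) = 115 / 63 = 1.83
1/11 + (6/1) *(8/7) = 535/77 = 6.95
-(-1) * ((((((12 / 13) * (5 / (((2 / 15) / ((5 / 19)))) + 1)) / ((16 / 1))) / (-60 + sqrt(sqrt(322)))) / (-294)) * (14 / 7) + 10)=59 * 322^(3 / 4) / 179258266096 + 885 * sqrt(322) / 44814566524 + 13275 * 322^(1 / 4) / 11203641631 + 112037212810 / 11203641631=10.00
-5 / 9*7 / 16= -35 / 144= -0.24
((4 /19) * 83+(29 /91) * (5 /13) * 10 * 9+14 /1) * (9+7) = 15286144 /22477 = 680.08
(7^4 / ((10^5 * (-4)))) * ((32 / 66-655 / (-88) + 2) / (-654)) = 6293021 / 69062400000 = 0.00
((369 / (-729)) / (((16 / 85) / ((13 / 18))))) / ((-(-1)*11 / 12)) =-45305 / 21384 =-2.12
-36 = -36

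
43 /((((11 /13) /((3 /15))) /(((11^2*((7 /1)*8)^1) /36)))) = 86086 /45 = 1913.02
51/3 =17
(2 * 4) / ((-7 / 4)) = -32 / 7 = -4.57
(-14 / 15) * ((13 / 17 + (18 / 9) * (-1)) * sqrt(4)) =196 / 85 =2.31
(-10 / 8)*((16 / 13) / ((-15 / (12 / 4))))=4 / 13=0.31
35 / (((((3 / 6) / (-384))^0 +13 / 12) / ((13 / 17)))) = 1092 / 85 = 12.85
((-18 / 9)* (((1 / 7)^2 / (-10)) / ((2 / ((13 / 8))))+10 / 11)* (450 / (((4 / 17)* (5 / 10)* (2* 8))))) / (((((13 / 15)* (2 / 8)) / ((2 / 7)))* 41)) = -897999075 / 64352288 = -13.95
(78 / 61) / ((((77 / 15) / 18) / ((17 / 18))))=19890 / 4697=4.23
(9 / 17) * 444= 3996 / 17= 235.06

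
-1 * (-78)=78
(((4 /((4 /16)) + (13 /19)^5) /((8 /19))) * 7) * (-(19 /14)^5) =-759788663 /614656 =-1236.12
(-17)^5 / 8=-177482.12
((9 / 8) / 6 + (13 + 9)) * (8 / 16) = 355 / 32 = 11.09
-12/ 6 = -2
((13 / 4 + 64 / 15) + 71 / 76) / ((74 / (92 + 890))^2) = 1161287177 / 780330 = 1488.20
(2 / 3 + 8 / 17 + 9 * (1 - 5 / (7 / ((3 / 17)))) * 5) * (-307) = -4434922 / 357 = -12422.75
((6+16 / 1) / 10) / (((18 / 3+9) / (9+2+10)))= 77 / 25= 3.08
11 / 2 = 5.50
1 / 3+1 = 4 / 3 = 1.33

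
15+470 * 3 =1425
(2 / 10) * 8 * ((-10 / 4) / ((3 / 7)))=-28 / 3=-9.33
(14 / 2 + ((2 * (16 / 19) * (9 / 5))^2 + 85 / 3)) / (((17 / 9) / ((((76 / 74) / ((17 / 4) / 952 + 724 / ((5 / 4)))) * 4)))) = 6480671232 / 38763606295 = 0.17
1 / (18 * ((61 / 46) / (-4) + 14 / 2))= 92 / 11043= 0.01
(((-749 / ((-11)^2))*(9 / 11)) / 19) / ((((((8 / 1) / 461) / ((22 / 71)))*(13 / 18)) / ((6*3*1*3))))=-355.87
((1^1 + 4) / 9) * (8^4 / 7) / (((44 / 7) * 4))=1280 / 99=12.93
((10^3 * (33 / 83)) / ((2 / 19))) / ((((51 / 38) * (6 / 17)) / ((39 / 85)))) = 5162300 / 1411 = 3658.61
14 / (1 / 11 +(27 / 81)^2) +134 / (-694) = 239801 / 3470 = 69.11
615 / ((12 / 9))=1845 / 4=461.25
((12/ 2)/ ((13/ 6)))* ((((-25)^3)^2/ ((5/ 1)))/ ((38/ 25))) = 21972656250/ 247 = 88958122.47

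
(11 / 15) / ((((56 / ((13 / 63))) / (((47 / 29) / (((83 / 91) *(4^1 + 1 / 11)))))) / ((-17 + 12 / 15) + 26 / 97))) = -7426442881 / 397147779000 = -0.02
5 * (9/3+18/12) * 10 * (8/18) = 100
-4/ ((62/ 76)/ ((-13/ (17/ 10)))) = 19760/ 527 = 37.50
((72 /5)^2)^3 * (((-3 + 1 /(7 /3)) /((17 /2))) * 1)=-5015306502144 /1859375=-2697307.70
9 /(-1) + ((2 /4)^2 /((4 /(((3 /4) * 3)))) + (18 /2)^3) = 46089 /64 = 720.14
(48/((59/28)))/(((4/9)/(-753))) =-2277072/59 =-38594.44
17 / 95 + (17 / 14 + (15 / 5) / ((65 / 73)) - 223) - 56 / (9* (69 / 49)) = -2390679827 / 10737090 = -222.66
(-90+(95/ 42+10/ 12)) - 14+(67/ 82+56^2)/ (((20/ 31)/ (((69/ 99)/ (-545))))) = -107.12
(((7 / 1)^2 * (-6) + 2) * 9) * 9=-23652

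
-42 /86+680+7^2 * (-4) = 20791 /43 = 483.51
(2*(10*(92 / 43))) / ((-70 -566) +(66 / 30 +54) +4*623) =9200 / 411123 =0.02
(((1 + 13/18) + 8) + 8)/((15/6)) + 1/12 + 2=1651/180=9.17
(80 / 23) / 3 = 80 / 69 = 1.16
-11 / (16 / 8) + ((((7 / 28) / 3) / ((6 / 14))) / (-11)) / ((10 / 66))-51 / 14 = -3889 / 420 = -9.26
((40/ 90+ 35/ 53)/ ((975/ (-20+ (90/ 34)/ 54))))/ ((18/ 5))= -12617/ 2009124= -0.01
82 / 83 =0.99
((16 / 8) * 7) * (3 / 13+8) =1498 / 13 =115.23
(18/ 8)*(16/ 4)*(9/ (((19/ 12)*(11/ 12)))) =11664/ 209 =55.81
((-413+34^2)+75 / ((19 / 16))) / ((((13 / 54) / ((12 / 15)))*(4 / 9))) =7444062 / 1235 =6027.58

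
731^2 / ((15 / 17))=9084137 / 15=605609.13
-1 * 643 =-643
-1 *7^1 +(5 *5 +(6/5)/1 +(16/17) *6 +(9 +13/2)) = 6859/170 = 40.35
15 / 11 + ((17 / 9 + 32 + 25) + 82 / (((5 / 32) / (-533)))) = -138430783 / 495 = -279658.15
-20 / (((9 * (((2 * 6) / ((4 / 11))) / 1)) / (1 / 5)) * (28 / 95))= -95 / 2079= -0.05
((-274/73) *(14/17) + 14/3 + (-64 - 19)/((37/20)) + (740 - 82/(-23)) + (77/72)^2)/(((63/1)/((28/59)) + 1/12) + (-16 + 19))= 3840115423123/743657038560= 5.16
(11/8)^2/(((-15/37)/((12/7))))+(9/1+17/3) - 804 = -1339511/1680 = -797.33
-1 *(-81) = 81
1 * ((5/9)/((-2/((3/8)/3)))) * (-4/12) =5/432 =0.01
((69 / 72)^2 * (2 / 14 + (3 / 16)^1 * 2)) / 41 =0.01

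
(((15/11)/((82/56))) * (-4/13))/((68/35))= -14700/99671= -0.15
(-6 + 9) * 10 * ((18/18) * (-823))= -24690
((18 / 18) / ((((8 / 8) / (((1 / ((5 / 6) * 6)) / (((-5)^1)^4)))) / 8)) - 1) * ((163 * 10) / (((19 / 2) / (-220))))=89420496 / 2375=37650.74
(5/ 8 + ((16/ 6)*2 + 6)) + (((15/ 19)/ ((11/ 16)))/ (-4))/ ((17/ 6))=11.86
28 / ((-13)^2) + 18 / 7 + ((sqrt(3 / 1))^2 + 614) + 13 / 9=6613720 / 10647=621.18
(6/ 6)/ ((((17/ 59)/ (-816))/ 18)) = -50976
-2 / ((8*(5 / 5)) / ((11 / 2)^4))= -228.77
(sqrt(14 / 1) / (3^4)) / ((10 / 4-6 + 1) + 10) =2 * sqrt(14) / 1215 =0.01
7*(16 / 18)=56 / 9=6.22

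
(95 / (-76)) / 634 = -5 / 2536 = -0.00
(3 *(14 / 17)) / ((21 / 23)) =46 / 17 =2.71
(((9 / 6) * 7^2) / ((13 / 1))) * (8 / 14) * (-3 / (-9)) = 14 / 13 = 1.08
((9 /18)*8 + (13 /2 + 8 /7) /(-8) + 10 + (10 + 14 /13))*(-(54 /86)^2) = -25603209 /2692144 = -9.51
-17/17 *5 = -5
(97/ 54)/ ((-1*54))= -0.03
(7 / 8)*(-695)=-4865 / 8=-608.12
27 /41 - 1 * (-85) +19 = 4291 /41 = 104.66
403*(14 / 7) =806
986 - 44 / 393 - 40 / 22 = 4254134 / 4323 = 984.07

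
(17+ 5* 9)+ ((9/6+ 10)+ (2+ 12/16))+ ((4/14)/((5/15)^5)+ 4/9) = 36823/252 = 146.12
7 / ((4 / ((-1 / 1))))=-7 / 4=-1.75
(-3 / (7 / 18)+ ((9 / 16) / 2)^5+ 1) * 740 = -4967.27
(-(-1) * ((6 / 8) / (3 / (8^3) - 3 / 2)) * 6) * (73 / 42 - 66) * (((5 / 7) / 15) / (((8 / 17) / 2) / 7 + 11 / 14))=690944 / 61425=11.25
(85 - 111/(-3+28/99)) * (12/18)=67708/807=83.90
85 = 85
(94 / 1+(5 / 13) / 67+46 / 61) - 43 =2750052 / 53131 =51.76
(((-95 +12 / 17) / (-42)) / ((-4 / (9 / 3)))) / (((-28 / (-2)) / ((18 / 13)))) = -2061 / 12376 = -0.17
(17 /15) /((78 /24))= 68 /195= 0.35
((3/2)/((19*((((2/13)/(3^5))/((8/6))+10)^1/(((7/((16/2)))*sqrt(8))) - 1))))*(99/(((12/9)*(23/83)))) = 4017987846873/2911468104296+11480510384343*sqrt(2)/2911468104296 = 6.96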